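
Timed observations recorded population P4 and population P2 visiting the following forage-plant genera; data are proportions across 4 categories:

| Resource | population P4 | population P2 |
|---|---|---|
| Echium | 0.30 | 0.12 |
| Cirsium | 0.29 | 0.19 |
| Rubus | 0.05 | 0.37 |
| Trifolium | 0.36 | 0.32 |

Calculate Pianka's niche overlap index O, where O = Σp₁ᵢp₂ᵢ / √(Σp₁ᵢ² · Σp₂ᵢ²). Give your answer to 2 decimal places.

0.75

Σ p₁ᵢp₂ᵢ = 0.0360 + 0.0551 + 0.0185 + 0.1152 = 0.2248
Σp_1ᵢ² = 0.30² + 0.29² + 0.05² + 0.36² = 0.0900 + 0.0841 + 0.0025 + 0.1296 = 0.3062
Σp_2ᵢ² = 0.12² + 0.19² + 0.37² + 0.32² = 0.0144 + 0.0361 + 0.1369 + 0.1024 = 0.2898
O = 0.2248 / √(0.3062 × 0.2898) = 0.2248 / 0.29789 = 0.7546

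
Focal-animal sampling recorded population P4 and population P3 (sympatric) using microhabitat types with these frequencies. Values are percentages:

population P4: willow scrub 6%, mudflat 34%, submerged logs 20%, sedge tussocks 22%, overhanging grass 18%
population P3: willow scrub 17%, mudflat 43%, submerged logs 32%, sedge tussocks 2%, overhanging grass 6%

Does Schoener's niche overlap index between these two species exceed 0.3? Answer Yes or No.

Yes

Convert percentages to proportions (divide by 100).
Σ|p₁ᵢ − p₂ᵢ| = 0.11 + 0.09 + 0.12 + 0.20 + 0.12 = 0.64
D = 1 − ½ × 0.64 = 1 − 0.320 = 0.6800
D = 0.6800 > 0.3 → Yes.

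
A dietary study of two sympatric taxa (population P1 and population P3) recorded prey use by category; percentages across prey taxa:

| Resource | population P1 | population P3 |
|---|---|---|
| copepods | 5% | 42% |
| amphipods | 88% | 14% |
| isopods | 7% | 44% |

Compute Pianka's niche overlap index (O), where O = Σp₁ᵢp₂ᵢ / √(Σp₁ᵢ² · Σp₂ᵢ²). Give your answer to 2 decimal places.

Convert percentages to proportions (divide by 100).
Σ p₁ᵢp₂ᵢ = 0.0210 + 0.1232 + 0.0308 = 0.1750
Σp_1ᵢ² = 0.05² + 0.88² + 0.07² = 0.0025 + 0.7744 + 0.0049 = 0.7818
Σp_2ᵢ² = 0.42² + 0.14² + 0.44² = 0.1764 + 0.0196 + 0.1936 = 0.3896
O = 0.1750 / √(0.7818 × 0.3896) = 0.1750 / 0.55190 = 0.3171

0.32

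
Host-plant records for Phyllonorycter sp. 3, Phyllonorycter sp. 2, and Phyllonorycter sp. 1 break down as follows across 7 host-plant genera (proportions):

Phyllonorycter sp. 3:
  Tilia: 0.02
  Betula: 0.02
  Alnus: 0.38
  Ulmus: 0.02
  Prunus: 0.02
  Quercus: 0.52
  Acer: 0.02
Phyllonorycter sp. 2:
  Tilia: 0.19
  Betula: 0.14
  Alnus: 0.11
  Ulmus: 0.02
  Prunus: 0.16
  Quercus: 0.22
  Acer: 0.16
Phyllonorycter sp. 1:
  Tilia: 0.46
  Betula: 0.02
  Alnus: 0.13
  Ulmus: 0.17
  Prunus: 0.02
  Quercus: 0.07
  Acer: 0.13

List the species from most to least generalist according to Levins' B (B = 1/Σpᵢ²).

Phyllonorycter sp. 2 > Phyllonorycter sp. 1 > Phyllonorycter sp. 3

Σp_3ᵢ² = 0.02² + 0.02² + 0.38² + 0.02² + 0.02² + 0.52² + 0.02² = 0.0004 + 0.0004 + 0.1444 + 0.0004 + 0.0004 + 0.2704 + 0.0004 = 0.4168
B_3 = 1 / 0.4168 = 2.3992
Σp_2ᵢ² = 0.19² + 0.14² + 0.11² + 0.02² + 0.16² + 0.22² + 0.16² = 0.0361 + 0.0196 + 0.0121 + 0.0004 + 0.0256 + 0.0484 + 0.0256 = 0.1678
B_2 = 1 / 0.1678 = 5.9595
Σp_1ᵢ² = 0.46² + 0.02² + 0.13² + 0.17² + 0.02² + 0.07² + 0.13² = 0.2116 + 0.0004 + 0.0169 + 0.0289 + 0.0004 + 0.0049 + 0.0169 = 0.2800
B_1 = 1 / 0.2800 = 3.5714
Ranking by B (broadest → narrowest): Phyllonorycter sp. 2 (5.96) > Phyllonorycter sp. 1 (3.57) > Phyllonorycter sp. 3 (2.40)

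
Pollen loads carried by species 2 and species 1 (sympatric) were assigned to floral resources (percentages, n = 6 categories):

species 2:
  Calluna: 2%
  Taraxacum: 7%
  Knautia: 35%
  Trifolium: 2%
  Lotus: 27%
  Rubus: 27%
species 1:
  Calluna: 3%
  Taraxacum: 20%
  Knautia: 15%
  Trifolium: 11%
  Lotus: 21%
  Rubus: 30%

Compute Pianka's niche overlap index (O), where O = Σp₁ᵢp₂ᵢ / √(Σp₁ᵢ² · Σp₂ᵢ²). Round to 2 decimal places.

0.86

Convert percentages to proportions (divide by 100).
Σ p₁ᵢp₂ᵢ = 0.0006 + 0.0140 + 0.0525 + 0.0022 + 0.0567 + 0.0810 = 0.2070
Σp_1ᵢ² = 0.02² + 0.07² + 0.35² + 0.02² + 0.27² + 0.27² = 0.0004 + 0.0049 + 0.1225 + 0.0004 + 0.0729 + 0.0729 = 0.2740
Σp_2ᵢ² = 0.03² + 0.20² + 0.15² + 0.11² + 0.21² + 0.30² = 0.0009 + 0.0400 + 0.0225 + 0.0121 + 0.0441 + 0.0900 = 0.2096
O = 0.2070 / √(0.2740 × 0.2096) = 0.2070 / 0.23965 = 0.8638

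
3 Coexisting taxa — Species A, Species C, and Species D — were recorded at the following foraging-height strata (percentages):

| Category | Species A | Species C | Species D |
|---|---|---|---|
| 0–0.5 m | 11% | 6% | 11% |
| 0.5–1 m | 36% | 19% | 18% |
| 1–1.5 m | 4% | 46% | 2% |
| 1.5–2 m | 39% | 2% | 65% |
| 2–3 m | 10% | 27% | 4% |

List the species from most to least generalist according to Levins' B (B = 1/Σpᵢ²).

Convert percentages to proportions (divide by 100).
Σp_Aᵢ² = 0.11² + 0.36² + 0.04² + 0.39² + 0.10² = 0.0121 + 0.1296 + 0.0016 + 0.1521 + 0.0100 = 0.3054
B_A = 1 / 0.3054 = 3.2744
Σp_Cᵢ² = 0.06² + 0.19² + 0.46² + 0.02² + 0.27² = 0.0036 + 0.0361 + 0.2116 + 0.0004 + 0.0729 = 0.3246
B_C = 1 / 0.3246 = 3.0807
Σp_Dᵢ² = 0.11² + 0.18² + 0.02² + 0.65² + 0.04² = 0.0121 + 0.0324 + 0.0004 + 0.4225 + 0.0016 = 0.4690
B_D = 1 / 0.4690 = 2.1322
Ranking by B (broadest → narrowest): Species A (3.27) > Species C (3.08) > Species D (2.13)

Species A > Species C > Species D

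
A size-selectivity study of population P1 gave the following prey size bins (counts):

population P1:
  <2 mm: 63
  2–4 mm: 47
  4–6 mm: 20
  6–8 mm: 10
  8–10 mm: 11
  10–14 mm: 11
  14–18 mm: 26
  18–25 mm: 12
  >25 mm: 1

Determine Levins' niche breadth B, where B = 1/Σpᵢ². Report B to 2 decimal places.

Proportions for population P1 (n=201): 63/201=0.3134, 47/201=0.2338, 20/201=0.0995, 10/201=0.0498, 11/201=0.0547, 11/201=0.0547, 26/201=0.1294, 12/201=0.0597, 1/201=0.0050
Σpᵢ² = 0.3134² + 0.2338² + 0.0995² + 0.0498² + 0.0547² + 0.0547² + 0.1294² + 0.0597² + 0.0050² = 0.098220 + 0.054662 + 0.009900 + 0.002480 + 0.002992 + 0.002992 + 0.016744 + 0.003564 + 0.000025 = 0.191579
B = 1 / 0.191579 = 5.2198

5.22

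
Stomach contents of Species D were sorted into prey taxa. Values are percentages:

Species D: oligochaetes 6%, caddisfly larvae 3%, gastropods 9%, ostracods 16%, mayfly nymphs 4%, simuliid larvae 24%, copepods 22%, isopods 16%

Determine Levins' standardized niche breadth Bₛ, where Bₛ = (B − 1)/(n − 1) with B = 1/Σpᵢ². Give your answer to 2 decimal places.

0.69

Convert percentages to proportions (divide by 100).
Σpᵢ² = 0.06² + 0.03² + 0.09² + 0.16² + 0.04² + 0.24² + 0.22² + 0.16² = 0.0036 + 0.0009 + 0.0081 + 0.0256 + 0.0016 + 0.0576 + 0.0484 + 0.0256 = 0.1714
B = 1 / 0.1714 = 5.8343
Bₛ = (B − 1)/(n − 1) = (5.8343 − 1)/(8 − 1) = 4.8343/7 = 0.6906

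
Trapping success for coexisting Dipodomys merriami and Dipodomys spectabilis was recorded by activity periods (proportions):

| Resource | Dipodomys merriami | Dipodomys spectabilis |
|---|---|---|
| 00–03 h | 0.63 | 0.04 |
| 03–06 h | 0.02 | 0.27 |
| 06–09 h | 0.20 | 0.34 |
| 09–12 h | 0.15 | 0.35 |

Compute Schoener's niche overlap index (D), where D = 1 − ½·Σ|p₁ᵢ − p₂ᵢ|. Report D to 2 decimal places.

Σ|p₁ᵢ − p₂ᵢ| = 0.59 + 0.25 + 0.14 + 0.20 = 1.18
D = 1 − ½ × 1.18 = 1 − 0.590 = 0.4100

0.41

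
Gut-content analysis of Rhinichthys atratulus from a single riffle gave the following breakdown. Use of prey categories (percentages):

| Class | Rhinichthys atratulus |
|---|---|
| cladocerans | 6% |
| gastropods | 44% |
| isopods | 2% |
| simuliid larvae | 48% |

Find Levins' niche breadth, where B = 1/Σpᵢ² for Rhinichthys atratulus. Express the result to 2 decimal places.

Convert percentages to proportions (divide by 100).
Σpᵢ² = 0.06² + 0.44² + 0.02² + 0.48² = 0.0036 + 0.1936 + 0.0004 + 0.2304 = 0.4280
B = 1 / 0.4280 = 2.3364

2.34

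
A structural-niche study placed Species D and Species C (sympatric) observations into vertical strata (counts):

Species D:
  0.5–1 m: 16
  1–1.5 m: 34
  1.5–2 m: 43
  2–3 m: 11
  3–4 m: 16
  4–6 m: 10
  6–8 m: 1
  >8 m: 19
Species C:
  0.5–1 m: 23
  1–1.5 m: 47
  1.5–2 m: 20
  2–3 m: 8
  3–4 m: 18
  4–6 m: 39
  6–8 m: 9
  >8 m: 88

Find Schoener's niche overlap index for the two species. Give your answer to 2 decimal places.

Proportions for Species D (n=150): 16/150=0.1067, 34/150=0.2267, 43/150=0.2867, 11/150=0.0733, 16/150=0.1067, 10/150=0.0667, 1/150=0.0067, 19/150=0.1267
Proportions for Species C (n=252): 23/252=0.0913, 47/252=0.1865, 20/252=0.0794, 8/252=0.0317, 18/252=0.0714, 39/252=0.1548, 9/252=0.0357, 88/252=0.3492
Σ|p₁ᵢ − p₂ᵢ| = 0.0154 + 0.0402 + 0.2073 + 0.0416 + 0.0353 + 0.0881 + 0.0290 + 0.2225 = 0.6794
D = 1 − ½ × 0.6794 = 1 − 0.33970 = 0.66030

0.66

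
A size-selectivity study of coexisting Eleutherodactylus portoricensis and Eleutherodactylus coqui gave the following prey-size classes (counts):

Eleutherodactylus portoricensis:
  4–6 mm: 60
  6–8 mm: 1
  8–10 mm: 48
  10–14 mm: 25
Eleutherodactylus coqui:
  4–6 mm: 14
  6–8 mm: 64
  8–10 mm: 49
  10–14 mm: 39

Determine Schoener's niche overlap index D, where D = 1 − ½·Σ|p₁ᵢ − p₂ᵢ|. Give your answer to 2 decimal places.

Proportions for Eleutherodactylus portoricensis (n=134): 60/134=0.4478, 1/134=0.0075, 48/134=0.3582, 25/134=0.1866
Proportions for Eleutherodactylus coqui (n=166): 14/166=0.0843, 64/166=0.3855, 49/166=0.2952, 39/166=0.2349
Σ|p₁ᵢ − p₂ᵢ| = 0.3635 + 0.3780 + 0.0630 + 0.0483 = 0.8528
D = 1 − ½ × 0.8528 = 1 − 0.42640 = 0.57360

0.57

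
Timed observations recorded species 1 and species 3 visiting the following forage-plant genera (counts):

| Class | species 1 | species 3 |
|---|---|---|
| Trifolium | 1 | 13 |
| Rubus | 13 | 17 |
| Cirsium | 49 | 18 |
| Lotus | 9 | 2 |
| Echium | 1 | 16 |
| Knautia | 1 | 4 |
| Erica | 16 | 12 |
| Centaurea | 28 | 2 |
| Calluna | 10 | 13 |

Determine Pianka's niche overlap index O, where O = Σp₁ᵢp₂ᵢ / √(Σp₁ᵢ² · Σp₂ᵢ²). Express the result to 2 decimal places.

0.67

Proportions for species 1 (n=128): 1/128=0.0078, 13/128=0.1016, 49/128=0.3828, 9/128=0.0703, 1/128=0.0078, 1/128=0.0078, 16/128=0.1250, 28/128=0.2188, 10/128=0.0781
Proportions for species 3 (n=97): 13/97=0.1340, 17/97=0.1753, 18/97=0.1856, 2/97=0.0206, 16/97=0.1649, 4/97=0.0412, 12/97=0.1237, 2/97=0.0206, 13/97=0.1340
Σ p₁ᵢp₂ᵢ = 0.001045 + 0.017810 + 0.071048 + 0.001448 + 0.001286 + 0.000321 + 0.015463 + 0.004507 + 0.010465 = 0.123393
Σp_1ᵢ² = 0.0078² + 0.1016² + 0.3828² + 0.0703² + 0.0078² + 0.0078² + 0.1250² + 0.2188² + 0.0781² = 0.000061 + 0.010323 + 0.146536 + 0.004942 + 0.000061 + 0.000061 + 0.015625 + 0.047873 + 0.006100 = 0.231582
Σp_2ᵢ² = 0.1340² + 0.1753² + 0.1856² + 0.0206² + 0.1649² + 0.0412² + 0.1237² + 0.0206² + 0.1340² = 0.017956 + 0.030730 + 0.034447 + 0.000424 + 0.027192 + 0.001697 + 0.015302 + 0.000424 + 0.017956 = 0.146128
O = 0.123393 / √(0.231582 × 0.146128) = 0.123393 / 0.1839582 = 0.6708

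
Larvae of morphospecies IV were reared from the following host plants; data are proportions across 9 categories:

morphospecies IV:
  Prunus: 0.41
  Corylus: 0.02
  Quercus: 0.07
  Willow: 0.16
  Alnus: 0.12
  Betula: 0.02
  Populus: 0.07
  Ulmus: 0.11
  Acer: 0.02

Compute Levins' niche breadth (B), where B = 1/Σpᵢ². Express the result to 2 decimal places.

Σpᵢ² = 0.41² + 0.02² + 0.07² + 0.16² + 0.12² + 0.02² + 0.07² + 0.11² + 0.02² = 0.1681 + 0.0004 + 0.0049 + 0.0256 + 0.0144 + 0.0004 + 0.0049 + 0.0121 + 0.0004 = 0.2312
B = 1 / 0.2312 = 4.3253

4.33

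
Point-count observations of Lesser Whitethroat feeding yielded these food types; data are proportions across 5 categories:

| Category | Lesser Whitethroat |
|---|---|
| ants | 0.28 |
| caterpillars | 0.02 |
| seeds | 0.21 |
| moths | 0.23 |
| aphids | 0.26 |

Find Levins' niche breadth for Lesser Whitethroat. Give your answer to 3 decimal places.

Σpᵢ² = 0.28² + 0.02² + 0.21² + 0.23² + 0.26² = 0.0784 + 0.0004 + 0.0441 + 0.0529 + 0.0676 = 0.2434
B = 1 / 0.2434 = 4.10846

4.108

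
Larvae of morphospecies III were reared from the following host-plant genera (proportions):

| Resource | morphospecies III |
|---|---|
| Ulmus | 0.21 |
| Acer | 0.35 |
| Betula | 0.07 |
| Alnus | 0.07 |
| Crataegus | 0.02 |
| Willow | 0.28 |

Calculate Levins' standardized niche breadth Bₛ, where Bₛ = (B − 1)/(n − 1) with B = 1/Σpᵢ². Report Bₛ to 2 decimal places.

Σpᵢ² = 0.21² + 0.35² + 0.07² + 0.07² + 0.02² + 0.28² = 0.0441 + 0.1225 + 0.0049 + 0.0049 + 0.0004 + 0.0784 = 0.2552
B = 1 / 0.2552 = 3.9185
Bₛ = (B − 1)/(n − 1) = (3.9185 − 1)/(6 − 1) = 2.9185/5 = 0.5837

0.58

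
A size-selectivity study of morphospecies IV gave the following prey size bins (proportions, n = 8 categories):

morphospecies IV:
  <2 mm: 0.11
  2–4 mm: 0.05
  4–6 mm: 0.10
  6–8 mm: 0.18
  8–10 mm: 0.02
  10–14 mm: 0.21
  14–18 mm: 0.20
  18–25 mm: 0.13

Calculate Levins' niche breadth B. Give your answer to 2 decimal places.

6.31

Σpᵢ² = 0.11² + 0.05² + 0.10² + 0.18² + 0.02² + 0.21² + 0.20² + 0.13² = 0.0121 + 0.0025 + 0.0100 + 0.0324 + 0.0004 + 0.0441 + 0.0400 + 0.0169 = 0.1584
B = 1 / 0.1584 = 6.3131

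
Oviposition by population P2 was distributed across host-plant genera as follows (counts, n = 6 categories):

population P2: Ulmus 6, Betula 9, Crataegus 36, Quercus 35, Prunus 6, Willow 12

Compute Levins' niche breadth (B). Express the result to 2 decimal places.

Proportions for population P2 (n=104): 6/104=0.0577, 9/104=0.0865, 36/104=0.3462, 35/104=0.3365, 6/104=0.0577, 12/104=0.1154
Σpᵢ² = 0.0577² + 0.0865² + 0.3462² + 0.3365² + 0.0577² + 0.1154² = 0.003329 + 0.007482 + 0.119854 + 0.113232 + 0.003329 + 0.013317 = 0.260543
B = 1 / 0.260543 = 3.8381

3.84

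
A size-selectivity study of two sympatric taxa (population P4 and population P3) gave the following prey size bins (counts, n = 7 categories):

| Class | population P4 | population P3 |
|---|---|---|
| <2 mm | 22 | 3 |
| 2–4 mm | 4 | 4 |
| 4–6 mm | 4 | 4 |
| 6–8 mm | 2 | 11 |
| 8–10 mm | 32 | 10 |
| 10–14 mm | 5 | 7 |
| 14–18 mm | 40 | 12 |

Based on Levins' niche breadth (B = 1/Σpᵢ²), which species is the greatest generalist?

Proportions for population P4 (n=109): 22/109=0.2018, 4/109=0.0367, 4/109=0.0367, 2/109=0.0183, 32/109=0.2936, 5/109=0.0459, 40/109=0.3670
Proportions for population P3 (n=51): 3/51=0.0588, 4/51=0.0784, 4/51=0.0784, 11/51=0.2157, 10/51=0.1961, 7/51=0.1373, 12/51=0.2353
Σp_P4ᵢ² = 0.2018² + 0.0367² + 0.0367² + 0.0183² + 0.2936² + 0.0459² + 0.3670² = 0.040723 + 0.001347 + 0.001347 + 0.000335 + 0.086201 + 0.002107 + 0.134689 = 0.266749
B_P4 = 1 / 0.266749 = 3.7488
Σp_P3ᵢ² = 0.0588² + 0.0784² + 0.0784² + 0.2157² + 0.1961² + 0.1373² + 0.2353² = 0.003457 + 0.006147 + 0.006147 + 0.046526 + 0.038455 + 0.018851 + 0.055366 = 0.174949
B_P3 = 1 / 0.174949 = 5.7160
Highest B → broadest niche (most generalist): population P3 (B = 5.72).

population P3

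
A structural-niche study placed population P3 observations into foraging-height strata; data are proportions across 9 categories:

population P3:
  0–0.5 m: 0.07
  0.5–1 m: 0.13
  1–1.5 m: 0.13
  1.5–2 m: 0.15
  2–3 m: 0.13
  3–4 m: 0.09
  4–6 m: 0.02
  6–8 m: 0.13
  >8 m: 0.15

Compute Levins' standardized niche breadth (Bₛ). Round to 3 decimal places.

0.867

Σpᵢ² = 0.07² + 0.13² + 0.13² + 0.15² + 0.13² + 0.09² + 0.02² + 0.13² + 0.15² = 0.0049 + 0.0169 + 0.0169 + 0.0225 + 0.0169 + 0.0081 + 0.0004 + 0.0169 + 0.0225 = 0.1260
B = 1 / 0.1260 = 7.93651
Bₛ = (B − 1)/(n − 1) = (7.93651 − 1)/(9 − 1) = 6.93651/8 = 0.86706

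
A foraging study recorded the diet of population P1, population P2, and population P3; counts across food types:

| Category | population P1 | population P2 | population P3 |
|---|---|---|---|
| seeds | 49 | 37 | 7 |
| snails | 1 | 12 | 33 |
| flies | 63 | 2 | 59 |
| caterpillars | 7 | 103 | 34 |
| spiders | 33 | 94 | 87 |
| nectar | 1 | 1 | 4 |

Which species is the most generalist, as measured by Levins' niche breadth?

population P3

Proportions for population P1 (n=154): 49/154=0.3182, 1/154=0.0065, 63/154=0.4091, 7/154=0.0455, 33/154=0.2143, 1/154=0.0065
Proportions for population P2 (n=249): 37/249=0.1486, 12/249=0.0482, 2/249=0.0080, 103/249=0.4137, 94/249=0.3775, 1/249=0.0040
Proportions for population P3 (n=224): 7/224=0.0313, 33/224=0.1473, 59/224=0.2634, 34/224=0.1518, 87/224=0.3884, 4/224=0.0179
Σp_P1ᵢ² = 0.3182² + 0.0065² + 0.4091² + 0.0455² + 0.2143² + 0.0065² = 0.101251 + 0.000042 + 0.167363 + 0.002070 + 0.045924 + 0.000042 = 0.316692
B_P1 = 1 / 0.316692 = 3.1576
Σp_P2ᵢ² = 0.1486² + 0.0482² + 0.0080² + 0.4137² + 0.3775² + 0.0040² = 0.022082 + 0.002323 + 0.000064 + 0.171148 + 0.142506 + 0.000016 = 0.338139
B_P2 = 1 / 0.338139 = 2.9574
Σp_P3ᵢ² = 0.0313² + 0.1473² + 0.2634² + 0.1518² + 0.3884² + 0.0179² = 0.000980 + 0.021697 + 0.069380 + 0.023043 + 0.150855 + 0.000320 = 0.266275
B_P3 = 1 / 0.266275 = 3.7555
Highest B → broadest niche (most generalist): population P3 (B = 3.76).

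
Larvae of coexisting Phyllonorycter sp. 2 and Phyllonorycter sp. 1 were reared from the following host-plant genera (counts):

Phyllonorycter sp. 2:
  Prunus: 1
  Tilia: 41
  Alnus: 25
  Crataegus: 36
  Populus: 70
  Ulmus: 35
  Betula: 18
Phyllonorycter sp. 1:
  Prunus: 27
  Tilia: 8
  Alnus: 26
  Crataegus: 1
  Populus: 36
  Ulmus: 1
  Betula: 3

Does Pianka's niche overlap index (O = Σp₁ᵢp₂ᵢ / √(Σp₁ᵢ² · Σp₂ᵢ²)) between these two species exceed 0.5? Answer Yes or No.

Proportions for Phyllonorycter sp. 2 (n=226): 1/226=0.0044, 41/226=0.1814, 25/226=0.1106, 36/226=0.1593, 70/226=0.3097, 35/226=0.1549, 18/226=0.0796
Proportions for Phyllonorycter sp. 1 (n=102): 27/102=0.2647, 8/102=0.0784, 26/102=0.2549, 1/102=0.0098, 36/102=0.3529, 1/102=0.0098, 3/102=0.0294
Σ p₁ᵢp₂ᵢ = 0.001165 + 0.014222 + 0.028192 + 0.001561 + 0.109293 + 0.001518 + 0.002340 = 0.158291
Σp_1ᵢ² = 0.0044² + 0.1814² + 0.1106² + 0.1593² + 0.3097² + 0.1549² + 0.0796² = 0.000019 + 0.032906 + 0.012232 + 0.025376 + 0.095914 + 0.023994 + 0.006336 = 0.196777
Σp_2ᵢ² = 0.2647² + 0.0784² + 0.2549² + 0.0098² + 0.3529² + 0.0098² + 0.0294² = 0.070066 + 0.006147 + 0.064974 + 0.000096 + 0.124538 + 0.000096 + 0.000864 = 0.266781
O = 0.158291 / √(0.196777 × 0.266781) = 0.158291 / 0.2291209 = 0.6909
O = 0.6909 > 0.5 → Yes.

Yes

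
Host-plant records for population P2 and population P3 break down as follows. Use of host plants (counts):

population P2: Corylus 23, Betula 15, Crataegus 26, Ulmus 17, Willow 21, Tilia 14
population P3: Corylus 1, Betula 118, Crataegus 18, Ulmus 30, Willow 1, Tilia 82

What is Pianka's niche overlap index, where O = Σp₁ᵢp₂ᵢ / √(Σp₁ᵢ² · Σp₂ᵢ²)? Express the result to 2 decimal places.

0.55

Proportions for population P2 (n=116): 23/116=0.1983, 15/116=0.1293, 26/116=0.2241, 17/116=0.1466, 21/116=0.1810, 14/116=0.1207
Proportions for population P3 (n=250): 1/250=0.0040, 118/250=0.4720, 18/250=0.0720, 30/250=0.1200, 1/250=0.0040, 82/250=0.3280
Σ p₁ᵢp₂ᵢ = 0.000793 + 0.061030 + 0.016135 + 0.017592 + 0.000724 + 0.039590 = 0.135864
Σp_1ᵢ² = 0.1983² + 0.1293² + 0.2241² + 0.1466² + 0.1810² + 0.1207² = 0.039323 + 0.016718 + 0.050221 + 0.021492 + 0.032761 + 0.014568 = 0.175083
Σp_2ᵢ² = 0.0040² + 0.4720² + 0.0720² + 0.1200² + 0.0040² + 0.3280² = 0.000016 + 0.222784 + 0.005184 + 0.014400 + 0.000016 + 0.107584 = 0.349984
O = 0.135864 / √(0.175083 × 0.349984) = 0.135864 / 0.2475404 = 0.5489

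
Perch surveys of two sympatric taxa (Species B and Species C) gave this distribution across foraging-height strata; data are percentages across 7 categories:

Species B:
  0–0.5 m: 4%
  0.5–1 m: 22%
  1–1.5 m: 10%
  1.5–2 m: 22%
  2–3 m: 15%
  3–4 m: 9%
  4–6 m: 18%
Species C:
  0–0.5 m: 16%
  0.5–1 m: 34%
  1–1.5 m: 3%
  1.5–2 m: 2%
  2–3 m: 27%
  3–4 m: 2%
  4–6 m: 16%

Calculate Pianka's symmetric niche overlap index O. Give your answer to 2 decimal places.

Convert percentages to proportions (divide by 100).
Σ p₁ᵢp₂ᵢ = 0.0064 + 0.0748 + 0.0030 + 0.0044 + 0.0405 + 0.0018 + 0.0288 = 0.1597
Σp_1ᵢ² = 0.04² + 0.22² + 0.10² + 0.22² + 0.15² + 0.09² + 0.18² = 0.0016 + 0.0484 + 0.0100 + 0.0484 + 0.0225 + 0.0081 + 0.0324 = 0.1714
Σp_2ᵢ² = 0.16² + 0.34² + 0.03² + 0.02² + 0.27² + 0.02² + 0.16² = 0.0256 + 0.1156 + 0.0009 + 0.0004 + 0.0729 + 0.0004 + 0.0256 = 0.2414
O = 0.1597 / √(0.1714 × 0.2414) = 0.1597 / 0.20341 = 0.7851

0.79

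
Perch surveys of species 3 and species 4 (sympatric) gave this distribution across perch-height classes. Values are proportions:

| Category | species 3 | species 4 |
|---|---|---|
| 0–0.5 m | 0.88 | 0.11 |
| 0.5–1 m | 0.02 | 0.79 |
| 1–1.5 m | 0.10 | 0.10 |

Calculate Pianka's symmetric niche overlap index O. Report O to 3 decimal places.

0.172

Σ p₁ᵢp₂ᵢ = 0.0968 + 0.0158 + 0.0100 = 0.1226
Σp_1ᵢ² = 0.88² + 0.02² + 0.10² = 0.7744 + 0.0004 + 0.0100 = 0.7848
Σp_2ᵢ² = 0.11² + 0.79² + 0.10² = 0.0121 + 0.6241 + 0.0100 = 0.6462
O = 0.1226 / √(0.7848 × 0.6462) = 0.1226 / 0.712136 = 0.17216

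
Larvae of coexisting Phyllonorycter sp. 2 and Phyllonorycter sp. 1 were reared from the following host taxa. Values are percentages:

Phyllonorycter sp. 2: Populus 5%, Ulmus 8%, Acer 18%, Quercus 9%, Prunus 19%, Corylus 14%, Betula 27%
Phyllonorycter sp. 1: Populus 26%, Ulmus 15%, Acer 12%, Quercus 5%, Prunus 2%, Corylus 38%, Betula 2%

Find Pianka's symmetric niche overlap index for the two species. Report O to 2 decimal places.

0.54

Convert percentages to proportions (divide by 100).
Σ p₁ᵢp₂ᵢ = 0.0130 + 0.0120 + 0.0216 + 0.0045 + 0.0038 + 0.0532 + 0.0054 = 0.1135
Σp_1ᵢ² = 0.05² + 0.08² + 0.18² + 0.09² + 0.19² + 0.14² + 0.27² = 0.0025 + 0.0064 + 0.0324 + 0.0081 + 0.0361 + 0.0196 + 0.0729 = 0.1780
Σp_2ᵢ² = 0.26² + 0.15² + 0.12² + 0.05² + 0.02² + 0.38² + 0.02² = 0.0676 + 0.0225 + 0.0144 + 0.0025 + 0.0004 + 0.1444 + 0.0004 = 0.2522
O = 0.1135 / √(0.1780 × 0.2522) = 0.1135 / 0.21188 = 0.5357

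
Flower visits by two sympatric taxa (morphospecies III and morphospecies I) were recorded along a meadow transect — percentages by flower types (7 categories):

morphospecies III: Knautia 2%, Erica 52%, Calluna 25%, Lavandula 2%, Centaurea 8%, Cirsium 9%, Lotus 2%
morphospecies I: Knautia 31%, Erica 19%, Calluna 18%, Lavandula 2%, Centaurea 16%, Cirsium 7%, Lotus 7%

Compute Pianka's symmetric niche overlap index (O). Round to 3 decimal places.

0.647

Convert percentages to proportions (divide by 100).
Σ p₁ᵢp₂ᵢ = 0.0062 + 0.0988 + 0.0450 + 0.0004 + 0.0128 + 0.0063 + 0.0014 = 0.1709
Σp_1ᵢ² = 0.02² + 0.52² + 0.25² + 0.02² + 0.08² + 0.09² + 0.02² = 0.0004 + 0.2704 + 0.0625 + 0.0004 + 0.0064 + 0.0081 + 0.0004 = 0.3486
Σp_2ᵢ² = 0.31² + 0.19² + 0.18² + 0.02² + 0.16² + 0.07² + 0.07² = 0.0961 + 0.0361 + 0.0324 + 0.0004 + 0.0256 + 0.0049 + 0.0049 = 0.2004
O = 0.1709 / √(0.3486 × 0.2004) = 0.1709 / 0.264309 = 0.64659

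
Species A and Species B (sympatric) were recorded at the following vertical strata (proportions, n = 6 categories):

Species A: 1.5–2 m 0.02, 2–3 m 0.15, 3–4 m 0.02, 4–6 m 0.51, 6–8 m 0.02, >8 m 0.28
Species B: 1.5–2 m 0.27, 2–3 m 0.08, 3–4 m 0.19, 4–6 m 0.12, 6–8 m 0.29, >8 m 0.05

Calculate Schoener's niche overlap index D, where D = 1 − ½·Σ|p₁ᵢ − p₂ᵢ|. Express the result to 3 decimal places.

Σ|p₁ᵢ − p₂ᵢ| = 0.25 + 0.07 + 0.17 + 0.39 + 0.27 + 0.23 = 1.38
D = 1 − ½ × 1.38 = 1 − 0.690 = 0.31000

0.310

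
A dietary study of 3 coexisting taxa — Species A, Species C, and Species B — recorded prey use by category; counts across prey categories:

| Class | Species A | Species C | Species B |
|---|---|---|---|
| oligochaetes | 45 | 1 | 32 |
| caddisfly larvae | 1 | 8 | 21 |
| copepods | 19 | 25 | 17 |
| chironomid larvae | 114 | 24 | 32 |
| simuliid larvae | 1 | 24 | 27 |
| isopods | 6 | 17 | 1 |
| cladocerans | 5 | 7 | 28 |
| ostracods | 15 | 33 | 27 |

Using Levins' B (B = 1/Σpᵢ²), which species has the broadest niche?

Proportions for Species A (n=206): 45/206=0.2184, 1/206=0.0049, 19/206=0.0922, 114/206=0.5534, 1/206=0.0049, 6/206=0.0291, 5/206=0.0243, 15/206=0.0728
Proportions for Species C (n=139): 1/139=0.0072, 8/139=0.0576, 25/139=0.1799, 24/139=0.1727, 24/139=0.1727, 17/139=0.1223, 7/139=0.0504, 33/139=0.2374
Proportions for Species B (n=185): 32/185=0.1730, 21/185=0.1135, 17/185=0.0919, 32/185=0.1730, 27/185=0.1459, 1/185=0.0054, 28/185=0.1514, 27/185=0.1459
Σp_Aᵢ² = 0.2184² + 0.0049² + 0.0922² + 0.5534² + 0.0049² + 0.0291² + 0.0243² + 0.0728² = 0.047699 + 0.000024 + 0.008501 + 0.306252 + 0.000024 + 0.000847 + 0.000590 + 0.005300 = 0.369237
B_A = 1 / 0.369237 = 2.7083
Σp_Cᵢ² = 0.0072² + 0.0576² + 0.1799² + 0.1727² + 0.1727² + 0.1223² + 0.0504² + 0.2374² = 0.000052 + 0.003318 + 0.032364 + 0.029825 + 0.029825 + 0.014957 + 0.002540 + 0.056359 = 0.169240
B_C = 1 / 0.169240 = 5.9088
Σp_Bᵢ² = 0.1730² + 0.1135² + 0.0919² + 0.1730² + 0.1459² + 0.0054² + 0.1514² + 0.1459² = 0.029929 + 0.012882 + 0.008446 + 0.029929 + 0.021287 + 0.000029 + 0.022922 + 0.021287 = 0.146711
B_B = 1 / 0.146711 = 6.8161
Highest B → broadest niche (most generalist): Species B (B = 6.82).

Species B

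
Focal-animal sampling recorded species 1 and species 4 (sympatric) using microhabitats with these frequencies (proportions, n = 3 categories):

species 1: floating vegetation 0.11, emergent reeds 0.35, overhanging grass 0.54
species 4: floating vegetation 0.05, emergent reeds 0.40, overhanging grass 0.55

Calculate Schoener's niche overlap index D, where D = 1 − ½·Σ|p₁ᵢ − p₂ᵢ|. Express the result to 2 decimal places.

Σ|p₁ᵢ − p₂ᵢ| = 0.06 + 0.05 + 0.01 = 0.12
D = 1 − ½ × 0.12 = 1 − 0.060 = 0.9400

0.94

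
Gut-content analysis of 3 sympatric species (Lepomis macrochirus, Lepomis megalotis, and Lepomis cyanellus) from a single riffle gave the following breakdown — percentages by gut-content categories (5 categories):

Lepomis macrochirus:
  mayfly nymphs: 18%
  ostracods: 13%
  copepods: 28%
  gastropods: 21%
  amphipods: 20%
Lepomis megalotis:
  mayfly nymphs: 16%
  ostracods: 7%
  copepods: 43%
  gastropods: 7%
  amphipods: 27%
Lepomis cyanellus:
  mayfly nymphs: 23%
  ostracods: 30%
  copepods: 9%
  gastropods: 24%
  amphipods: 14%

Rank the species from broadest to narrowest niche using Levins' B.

Lepomis macrochirus > Lepomis cyanellus > Lepomis megalotis

Convert percentages to proportions (divide by 100).
Σp_macrᵢ² = 0.18² + 0.13² + 0.28² + 0.21² + 0.20² = 0.0324 + 0.0169 + 0.0784 + 0.0441 + 0.0400 = 0.2118
B_macr = 1 / 0.2118 = 4.7214
Σp_megaᵢ² = 0.16² + 0.07² + 0.43² + 0.07² + 0.27² = 0.0256 + 0.0049 + 0.1849 + 0.0049 + 0.0729 = 0.2932
B_mega = 1 / 0.2932 = 3.4106
Σp_cyanᵢ² = 0.23² + 0.30² + 0.09² + 0.24² + 0.14² = 0.0529 + 0.0900 + 0.0081 + 0.0576 + 0.0196 = 0.2282
B_cyan = 1 / 0.2282 = 4.3821
Ranking by B (broadest → narrowest): Lepomis macrochirus (4.72) > Lepomis cyanellus (4.38) > Lepomis megalotis (3.41)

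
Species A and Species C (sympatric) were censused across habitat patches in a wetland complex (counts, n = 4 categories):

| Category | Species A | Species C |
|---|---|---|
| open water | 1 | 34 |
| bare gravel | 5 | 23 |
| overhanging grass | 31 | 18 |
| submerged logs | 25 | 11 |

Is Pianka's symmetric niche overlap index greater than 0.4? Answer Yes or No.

Yes

Proportions for Species A (n=62): 1/62=0.0161, 5/62=0.0806, 31/62=0.5000, 25/62=0.4032
Proportions for Species C (n=86): 34/86=0.3953, 23/86=0.2674, 18/86=0.2093, 11/86=0.1279
Σ p₁ᵢp₂ᵢ = 0.006364 + 0.021552 + 0.104650 + 0.051569 = 0.184135
Σp_1ᵢ² = 0.0161² + 0.0806² + 0.5000² + 0.4032² = 0.000259 + 0.006496 + 0.250000 + 0.162570 = 0.419325
Σp_2ᵢ² = 0.3953² + 0.2674² + 0.2093² + 0.1279² = 0.156262 + 0.071503 + 0.043806 + 0.016358 = 0.287929
O = 0.184135 / √(0.419325 × 0.287929) = 0.184135 / 0.3474706 = 0.5299
O = 0.5299 > 0.4 → Yes.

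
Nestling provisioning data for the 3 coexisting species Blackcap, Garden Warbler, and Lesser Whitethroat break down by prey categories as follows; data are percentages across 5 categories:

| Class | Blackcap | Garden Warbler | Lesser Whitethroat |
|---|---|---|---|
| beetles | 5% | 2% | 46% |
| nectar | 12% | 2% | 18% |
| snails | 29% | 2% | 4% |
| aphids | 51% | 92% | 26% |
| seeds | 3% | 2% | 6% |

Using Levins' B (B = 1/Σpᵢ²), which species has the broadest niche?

Convert percentages to proportions (divide by 100).
Σp_Blacᵢ² = 0.05² + 0.12² + 0.29² + 0.51² + 0.03² = 0.0025 + 0.0144 + 0.0841 + 0.2601 + 0.0009 = 0.3620
B_Blac = 1 / 0.3620 = 2.7624
Σp_Warbᵢ² = 0.02² + 0.02² + 0.02² + 0.92² + 0.02² = 0.0004 + 0.0004 + 0.0004 + 0.8464 + 0.0004 = 0.8480
B_Warb = 1 / 0.8480 = 1.1792
Σp_Whitᵢ² = 0.46² + 0.18² + 0.04² + 0.26² + 0.06² = 0.2116 + 0.0324 + 0.0016 + 0.0676 + 0.0036 = 0.3168
B_Whit = 1 / 0.3168 = 3.1566
Highest B → broadest niche (most generalist): Lesser Whitethroat (B = 3.16).

Lesser Whitethroat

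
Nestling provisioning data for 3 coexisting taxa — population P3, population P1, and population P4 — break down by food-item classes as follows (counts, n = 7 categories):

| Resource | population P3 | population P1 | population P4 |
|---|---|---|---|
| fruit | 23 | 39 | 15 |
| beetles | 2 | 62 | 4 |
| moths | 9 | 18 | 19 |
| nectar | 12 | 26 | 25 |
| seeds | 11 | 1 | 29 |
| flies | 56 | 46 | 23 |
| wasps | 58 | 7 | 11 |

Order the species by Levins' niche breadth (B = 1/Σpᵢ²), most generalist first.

Proportions for population P3 (n=171): 23/171=0.1345, 2/171=0.0117, 9/171=0.0526, 12/171=0.0702, 11/171=0.0643, 56/171=0.3275, 58/171=0.3392
Proportions for population P1 (n=199): 39/199=0.1960, 62/199=0.3116, 18/199=0.0905, 26/199=0.1307, 1/199=0.0050, 46/199=0.2312, 7/199=0.0352
Proportions for population P4 (n=126): 15/126=0.1190, 4/126=0.0317, 19/126=0.1508, 25/126=0.1984, 29/126=0.2302, 23/126=0.1825, 11/126=0.0873
Σp_P3ᵢ² = 0.1345² + 0.0117² + 0.0526² + 0.0702² + 0.0643² + 0.3275² + 0.3392² = 0.018090 + 0.000137 + 0.002767 + 0.004928 + 0.004134 + 0.107256 + 0.115057 = 0.252369
B_P3 = 1 / 0.252369 = 3.9625
Σp_P1ᵢ² = 0.1960² + 0.3116² + 0.0905² + 0.1307² + 0.0050² + 0.2312² + 0.0352² = 0.038416 + 0.097095 + 0.008190 + 0.017082 + 0.000025 + 0.053453 + 0.001239 = 0.215500
B_P1 = 1 / 0.215500 = 4.6404
Σp_P4ᵢ² = 0.1190² + 0.0317² + 0.1508² + 0.1984² + 0.2302² + 0.1825² + 0.0873² = 0.014161 + 0.001005 + 0.022741 + 0.039363 + 0.052992 + 0.033306 + 0.007621 = 0.171189
B_P4 = 1 / 0.171189 = 5.8415
Ranking by B (broadest → narrowest): population P4 (5.84) > population P1 (4.64) > population P3 (3.96)

population P4 > population P1 > population P3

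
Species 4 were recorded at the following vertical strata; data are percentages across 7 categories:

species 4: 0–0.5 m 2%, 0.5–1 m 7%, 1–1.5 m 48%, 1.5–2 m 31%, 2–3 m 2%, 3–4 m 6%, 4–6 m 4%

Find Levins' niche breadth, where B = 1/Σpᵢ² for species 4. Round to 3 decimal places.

2.964

Convert percentages to proportions (divide by 100).
Σpᵢ² = 0.02² + 0.07² + 0.48² + 0.31² + 0.02² + 0.06² + 0.04² = 0.0004 + 0.0049 + 0.2304 + 0.0961 + 0.0004 + 0.0036 + 0.0016 = 0.3374
B = 1 / 0.3374 = 2.96384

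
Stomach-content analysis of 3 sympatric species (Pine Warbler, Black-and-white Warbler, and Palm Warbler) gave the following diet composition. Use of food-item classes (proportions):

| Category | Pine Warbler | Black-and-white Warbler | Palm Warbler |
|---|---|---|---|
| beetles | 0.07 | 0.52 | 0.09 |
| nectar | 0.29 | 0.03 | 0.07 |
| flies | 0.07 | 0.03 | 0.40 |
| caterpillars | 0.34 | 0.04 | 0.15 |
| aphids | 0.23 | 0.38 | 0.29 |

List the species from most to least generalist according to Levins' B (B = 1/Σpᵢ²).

Pine Warbler > Palm Warbler > Black-and-white Warbler

Σp_Pineᵢ² = 0.07² + 0.29² + 0.07² + 0.34² + 0.23² = 0.0049 + 0.0841 + 0.0049 + 0.1156 + 0.0529 = 0.2624
B_Pine = 1 / 0.2624 = 3.8110
Σp_Blacᵢ² = 0.52² + 0.03² + 0.03² + 0.04² + 0.38² = 0.2704 + 0.0009 + 0.0009 + 0.0016 + 0.1444 = 0.4182
B_Blac = 1 / 0.4182 = 2.3912
Σp_Palmᵢ² = 0.09² + 0.07² + 0.40² + 0.15² + 0.29² = 0.0081 + 0.0049 + 0.1600 + 0.0225 + 0.0841 = 0.2796
B_Palm = 1 / 0.2796 = 3.5765
Ranking by B (broadest → narrowest): Pine Warbler (3.81) > Palm Warbler (3.58) > Black-and-white Warbler (2.39)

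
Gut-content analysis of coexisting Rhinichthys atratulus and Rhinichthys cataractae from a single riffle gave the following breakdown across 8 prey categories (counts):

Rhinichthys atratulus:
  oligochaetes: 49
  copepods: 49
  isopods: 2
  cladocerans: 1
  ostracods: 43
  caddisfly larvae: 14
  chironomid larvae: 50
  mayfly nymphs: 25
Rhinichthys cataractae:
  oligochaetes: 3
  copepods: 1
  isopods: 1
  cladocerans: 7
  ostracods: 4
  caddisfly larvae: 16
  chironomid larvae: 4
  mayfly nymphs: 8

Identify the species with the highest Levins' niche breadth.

Proportions for Rhinichthys atratulus (n=233): 49/233=0.2103, 49/233=0.2103, 2/233=0.0086, 1/233=0.0043, 43/233=0.1845, 14/233=0.0601, 50/233=0.2146, 25/233=0.1073
Proportions for Rhinichthys cataractae (n=44): 3/44=0.0682, 1/44=0.0227, 1/44=0.0227, 7/44=0.1591, 4/44=0.0909, 16/44=0.3636, 4/44=0.0909, 8/44=0.1818
Σp_atraᵢ² = 0.2103² + 0.2103² + 0.0086² + 0.0043² + 0.1845² + 0.0601² + 0.2146² + 0.1073² = 0.044226 + 0.044226 + 0.000074 + 0.000018 + 0.034040 + 0.003612 + 0.046053 + 0.011513 = 0.183762
B_atra = 1 / 0.183762 = 5.4418
Σp_cataᵢ² = 0.0682² + 0.0227² + 0.0227² + 0.1591² + 0.0909² + 0.3636² + 0.0909² + 0.1818² = 0.004651 + 0.000515 + 0.000515 + 0.025313 + 0.008263 + 0.132205 + 0.008263 + 0.033051 = 0.212776
B_cata = 1 / 0.212776 = 4.6998
Highest B → broadest niche (most generalist): Rhinichthys atratulus (B = 5.44).

Rhinichthys atratulus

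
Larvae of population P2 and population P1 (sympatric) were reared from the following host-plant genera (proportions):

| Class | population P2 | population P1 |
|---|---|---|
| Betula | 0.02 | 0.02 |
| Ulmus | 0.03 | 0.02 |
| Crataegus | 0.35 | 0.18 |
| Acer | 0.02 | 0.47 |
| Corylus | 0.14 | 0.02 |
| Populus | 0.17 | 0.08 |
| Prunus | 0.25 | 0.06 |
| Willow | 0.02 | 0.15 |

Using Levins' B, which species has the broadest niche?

population P2

Σp_P2ᵢ² = 0.02² + 0.03² + 0.35² + 0.02² + 0.14² + 0.17² + 0.25² + 0.02² = 0.0004 + 0.0009 + 0.1225 + 0.0004 + 0.0196 + 0.0289 + 0.0625 + 0.0004 = 0.2356
B_P2 = 1 / 0.2356 = 4.2445
Σp_P1ᵢ² = 0.02² + 0.02² + 0.18² + 0.47² + 0.02² + 0.08² + 0.06² + 0.15² = 0.0004 + 0.0004 + 0.0324 + 0.2209 + 0.0004 + 0.0064 + 0.0036 + 0.0225 = 0.2870
B_P1 = 1 / 0.2870 = 3.4843
Highest B → broadest niche (most generalist): population P2 (B = 4.24).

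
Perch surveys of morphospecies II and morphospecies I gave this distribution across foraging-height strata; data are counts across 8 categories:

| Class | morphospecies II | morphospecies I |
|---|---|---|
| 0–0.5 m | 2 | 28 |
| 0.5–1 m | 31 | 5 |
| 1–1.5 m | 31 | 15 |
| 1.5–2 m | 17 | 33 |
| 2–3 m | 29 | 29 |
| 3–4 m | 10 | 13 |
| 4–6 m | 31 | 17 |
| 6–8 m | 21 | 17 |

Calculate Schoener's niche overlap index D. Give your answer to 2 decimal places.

0.68

Proportions for morphospecies II (n=172): 2/172=0.0116, 31/172=0.1802, 31/172=0.1802, 17/172=0.0988, 29/172=0.1686, 10/172=0.0581, 31/172=0.1802, 21/172=0.1221
Proportions for morphospecies I (n=157): 28/157=0.1783, 5/157=0.0318, 15/157=0.0955, 33/157=0.2102, 29/157=0.1847, 13/157=0.0828, 17/157=0.1083, 17/157=0.1083
Σ|p₁ᵢ − p₂ᵢ| = 0.1667 + 0.1484 + 0.0847 + 0.1114 + 0.0161 + 0.0247 + 0.0719 + 0.0138 = 0.6377
D = 1 − ½ × 0.6377 = 1 − 0.31885 = 0.68115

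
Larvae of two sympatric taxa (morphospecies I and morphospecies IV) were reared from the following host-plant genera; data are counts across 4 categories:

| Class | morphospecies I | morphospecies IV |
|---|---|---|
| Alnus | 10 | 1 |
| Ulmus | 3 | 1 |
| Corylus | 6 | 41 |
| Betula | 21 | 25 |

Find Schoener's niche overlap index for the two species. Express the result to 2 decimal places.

Proportions for morphospecies I (n=40): 10/40=0.2500, 3/40=0.0750, 6/40=0.1500, 21/40=0.5250
Proportions for morphospecies IV (n=68): 1/68=0.0147, 1/68=0.0147, 41/68=0.6029, 25/68=0.3676
Σ|p₁ᵢ − p₂ᵢ| = 0.2353 + 0.0603 + 0.4529 + 0.1574 = 0.9059
D = 1 − ½ × 0.9059 = 1 − 0.45295 = 0.54705

0.55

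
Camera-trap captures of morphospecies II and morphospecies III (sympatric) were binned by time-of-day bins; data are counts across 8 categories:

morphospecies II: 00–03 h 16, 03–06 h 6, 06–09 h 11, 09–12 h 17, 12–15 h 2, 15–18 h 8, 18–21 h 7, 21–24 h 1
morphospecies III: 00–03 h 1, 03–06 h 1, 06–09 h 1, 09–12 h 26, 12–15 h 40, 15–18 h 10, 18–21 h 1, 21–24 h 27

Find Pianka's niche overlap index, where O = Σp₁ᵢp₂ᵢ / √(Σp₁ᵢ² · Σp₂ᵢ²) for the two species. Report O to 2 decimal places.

Proportions for morphospecies II (n=68): 16/68=0.2353, 6/68=0.0882, 11/68=0.1618, 17/68=0.2500, 2/68=0.0294, 8/68=0.1176, 7/68=0.1029, 1/68=0.0147
Proportions for morphospecies III (n=107): 1/107=0.0093, 1/107=0.0093, 1/107=0.0093, 26/107=0.2430, 40/107=0.3738, 10/107=0.0935, 1/107=0.0093, 27/107=0.2523
Σ p₁ᵢp₂ᵢ = 0.002188 + 0.000820 + 0.001505 + 0.060750 + 0.010990 + 0.010996 + 0.000957 + 0.003709 = 0.091915
Σp_1ᵢ² = 0.2353² + 0.0882² + 0.1618² + 0.2500² + 0.0294² + 0.1176² + 0.1029² + 0.0147² = 0.055366 + 0.007779 + 0.026179 + 0.062500 + 0.000864 + 0.013830 + 0.010588 + 0.000216 = 0.177322
Σp_2ᵢ² = 0.0093² + 0.0093² + 0.0093² + 0.2430² + 0.3738² + 0.0935² + 0.0093² + 0.2523² = 0.000086 + 0.000086 + 0.000086 + 0.059049 + 0.139726 + 0.008742 + 0.000086 + 0.063655 = 0.271516
O = 0.091915 / √(0.177322 × 0.271516) = 0.091915 / 0.2194214 = 0.4189

0.42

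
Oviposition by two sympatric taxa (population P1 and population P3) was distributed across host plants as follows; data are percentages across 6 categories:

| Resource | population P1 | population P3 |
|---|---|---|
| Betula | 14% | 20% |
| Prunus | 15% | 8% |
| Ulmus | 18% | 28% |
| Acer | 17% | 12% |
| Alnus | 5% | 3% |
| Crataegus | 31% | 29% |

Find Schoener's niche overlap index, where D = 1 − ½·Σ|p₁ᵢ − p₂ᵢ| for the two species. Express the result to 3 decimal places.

Convert percentages to proportions (divide by 100).
Σ|p₁ᵢ − p₂ᵢ| = 0.06 + 0.07 + 0.10 + 0.05 + 0.02 + 0.02 = 0.32
D = 1 − ½ × 0.32 = 1 − 0.160 = 0.84000

0.840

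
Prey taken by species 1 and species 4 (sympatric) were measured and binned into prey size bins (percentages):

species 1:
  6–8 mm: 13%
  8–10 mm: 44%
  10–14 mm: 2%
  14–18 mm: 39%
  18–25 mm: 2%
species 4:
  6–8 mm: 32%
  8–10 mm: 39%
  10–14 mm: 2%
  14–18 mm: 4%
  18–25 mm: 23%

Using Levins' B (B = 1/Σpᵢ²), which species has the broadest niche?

species 4

Convert percentages to proportions (divide by 100).
Σp_1ᵢ² = 0.13² + 0.44² + 0.02² + 0.39² + 0.02² = 0.0169 + 0.1936 + 0.0004 + 0.1521 + 0.0004 = 0.3634
B_1 = 1 / 0.3634 = 2.7518
Σp_4ᵢ² = 0.32² + 0.39² + 0.02² + 0.04² + 0.23² = 0.1024 + 0.1521 + 0.0004 + 0.0016 + 0.0529 = 0.3094
B_4 = 1 / 0.3094 = 3.2321
Highest B → broadest niche (most generalist): species 4 (B = 3.23).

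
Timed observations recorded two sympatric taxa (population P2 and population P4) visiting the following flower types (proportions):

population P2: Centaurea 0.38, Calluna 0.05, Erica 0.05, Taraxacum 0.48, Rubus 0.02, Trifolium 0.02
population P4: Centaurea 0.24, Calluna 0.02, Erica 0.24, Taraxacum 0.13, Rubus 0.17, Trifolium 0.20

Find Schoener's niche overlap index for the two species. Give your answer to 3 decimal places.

Σ|p₁ᵢ − p₂ᵢ| = 0.14 + 0.03 + 0.19 + 0.35 + 0.15 + 0.18 = 1.04
D = 1 − ½ × 1.04 = 1 − 0.520 = 0.48000

0.480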